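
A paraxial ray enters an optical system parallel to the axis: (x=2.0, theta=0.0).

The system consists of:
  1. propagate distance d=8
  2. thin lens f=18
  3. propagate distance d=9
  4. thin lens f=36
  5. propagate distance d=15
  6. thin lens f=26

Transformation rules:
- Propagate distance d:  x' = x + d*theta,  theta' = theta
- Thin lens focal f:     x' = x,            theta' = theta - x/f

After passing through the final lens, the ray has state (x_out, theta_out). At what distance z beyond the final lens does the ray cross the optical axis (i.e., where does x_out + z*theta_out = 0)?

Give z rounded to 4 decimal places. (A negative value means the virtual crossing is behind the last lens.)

Initial: x=2.0000 theta=0.0000
After 1 (propagate distance d=8): x=2.0000 theta=0.0000
After 2 (thin lens f=18): x=2.0000 theta=-1/9 (≈-0.1111)
After 3 (propagate distance d=9): x=1.0000 theta=-1/9 (≈-0.1111)
After 4 (thin lens f=36): x=1.0000 theta=-5/36 (≈-0.1389)
After 5 (propagate distance d=15): x=-13/12 (≈-1.0833) theta=-5/36 (≈-0.1389)
After 6 (thin lens f=26): x=-13/12 (≈-1.0833) theta=-7/72 (≈-0.0972)
z_focus = -x_out/theta_out = -(-13/12)/(-7/72) = -78/7 ≈ -11.1429
Rounded to 4 decimal places: z = -11.1429

Answer: -11.1429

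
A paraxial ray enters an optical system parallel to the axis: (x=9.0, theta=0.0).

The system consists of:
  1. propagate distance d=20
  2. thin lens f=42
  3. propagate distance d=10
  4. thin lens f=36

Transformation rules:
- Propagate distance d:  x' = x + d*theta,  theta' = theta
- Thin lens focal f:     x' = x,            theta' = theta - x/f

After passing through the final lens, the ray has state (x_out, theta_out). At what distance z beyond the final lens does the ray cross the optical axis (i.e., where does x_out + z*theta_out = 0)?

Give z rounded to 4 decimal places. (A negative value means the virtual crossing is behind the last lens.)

Answer: 16.9412

Derivation:
Initial: x=9.0000 theta=0.0000
After 1 (propagate distance d=20): x=9.0000 theta=0.0000
After 2 (thin lens f=42): x=9.0000 theta=-3/14 (≈-0.2143)
After 3 (propagate distance d=10): x=48/7 (≈6.8571) theta=-3/14 (≈-0.2143)
After 4 (thin lens f=36): x=48/7 (≈6.8571) theta=-17/42 (≈-0.4048)
z_focus = -x_out/theta_out = -(48/7)/(-17/42) = 288/17 ≈ 16.9412
Rounded to 4 decimal places: z = 16.9412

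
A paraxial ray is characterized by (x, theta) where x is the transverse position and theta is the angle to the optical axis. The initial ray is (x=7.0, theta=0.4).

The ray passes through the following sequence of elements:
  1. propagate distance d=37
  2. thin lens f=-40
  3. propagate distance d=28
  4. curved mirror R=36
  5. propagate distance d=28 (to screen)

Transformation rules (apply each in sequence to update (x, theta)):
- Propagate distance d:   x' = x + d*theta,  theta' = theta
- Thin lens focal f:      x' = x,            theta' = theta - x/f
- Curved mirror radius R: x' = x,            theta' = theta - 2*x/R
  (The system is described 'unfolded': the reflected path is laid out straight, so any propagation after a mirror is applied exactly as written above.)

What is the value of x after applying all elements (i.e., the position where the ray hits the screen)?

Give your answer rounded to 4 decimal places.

Initial: x=7.0000 theta=0.4000
After 1 (propagate distance d=37): x=21.8000 theta=0.4000
After 2 (thin lens f=-40): x=21.8000 theta=0.9450
After 3 (propagate distance d=28): x=48.2600 theta=0.9450
After 4 (curved mirror R=36): x=48.2600 theta=-125/72 (≈-1.7361)
After 5 (propagate distance d=28 (to screen)): x=-79/225 (≈-0.3511) theta=-125/72 (≈-1.7361)
Rounded to 4 decimal places: x = -0.3511

Answer: -0.3511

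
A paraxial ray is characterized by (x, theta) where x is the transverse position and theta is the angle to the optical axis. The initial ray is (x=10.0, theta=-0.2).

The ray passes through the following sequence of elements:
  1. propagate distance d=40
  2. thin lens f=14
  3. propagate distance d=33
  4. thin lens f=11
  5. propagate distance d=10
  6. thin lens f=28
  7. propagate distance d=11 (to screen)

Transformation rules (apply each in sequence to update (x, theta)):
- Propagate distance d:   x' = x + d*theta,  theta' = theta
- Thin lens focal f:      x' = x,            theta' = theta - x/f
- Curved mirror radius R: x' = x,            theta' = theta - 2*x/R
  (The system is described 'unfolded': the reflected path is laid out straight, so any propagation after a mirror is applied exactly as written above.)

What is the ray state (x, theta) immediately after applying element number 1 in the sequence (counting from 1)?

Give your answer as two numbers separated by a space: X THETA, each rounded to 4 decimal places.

Initial: x=10.0000 theta=-0.2000
After 1 (propagate distance d=40): x=2.0000 theta=-0.2000
Rounded to 4 decimal places: x = 2.0000, theta = -0.2000

Answer: 2.0000 -0.2000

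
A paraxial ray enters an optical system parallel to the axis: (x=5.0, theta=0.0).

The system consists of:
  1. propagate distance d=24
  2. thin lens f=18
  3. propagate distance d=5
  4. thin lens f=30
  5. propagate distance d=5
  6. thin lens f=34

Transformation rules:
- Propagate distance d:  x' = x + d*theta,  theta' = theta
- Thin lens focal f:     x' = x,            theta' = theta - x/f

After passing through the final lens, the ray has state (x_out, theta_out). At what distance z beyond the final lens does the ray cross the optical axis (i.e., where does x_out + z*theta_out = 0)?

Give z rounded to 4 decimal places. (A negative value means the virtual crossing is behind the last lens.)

Initial: x=5.0000 theta=0.0000
After 1 (propagate distance d=24): x=5.0000 theta=0.0000
After 2 (thin lens f=18): x=5.0000 theta=-5/18 (≈-0.2778)
After 3 (propagate distance d=5): x=65/18 (≈3.6111) theta=-5/18 (≈-0.2778)
After 4 (thin lens f=30): x=65/18 (≈3.6111) theta=-43/108 (≈-0.3981)
After 5 (propagate distance d=5): x=175/108 (≈1.6204) theta=-43/108 (≈-0.3981)
After 6 (thin lens f=34): x=175/108 (≈1.6204) theta=-1637/3672 (≈-0.4458)
z_focus = -x_out/theta_out = -(175/108)/(-1637/3672) = 5950/1637 ≈ 3.6347
Rounded to 4 decimal places: z = 3.6347

Answer: 3.6347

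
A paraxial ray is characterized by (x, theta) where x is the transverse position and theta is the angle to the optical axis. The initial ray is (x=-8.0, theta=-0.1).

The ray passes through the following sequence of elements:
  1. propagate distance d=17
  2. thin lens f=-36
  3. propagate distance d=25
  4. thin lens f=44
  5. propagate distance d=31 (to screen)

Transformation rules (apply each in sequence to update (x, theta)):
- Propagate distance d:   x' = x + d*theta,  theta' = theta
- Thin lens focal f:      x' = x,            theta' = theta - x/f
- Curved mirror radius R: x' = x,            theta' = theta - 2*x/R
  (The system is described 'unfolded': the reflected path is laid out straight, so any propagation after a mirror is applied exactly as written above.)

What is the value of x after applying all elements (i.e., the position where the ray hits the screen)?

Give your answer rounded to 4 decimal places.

Initial: x=-8.0000 theta=-0.1000
After 1 (propagate distance d=17): x=-9.7000 theta=-0.1000
After 2 (thin lens f=-36): x=-9.7000 theta=-133/360 (≈-0.3694)
After 3 (propagate distance d=25): x=-6817/360 (≈-18.9361) theta=-133/360 (≈-0.3694)
After 4 (thin lens f=44): x=-6817/360 (≈-18.9361) theta=193/3168 (≈0.0609)
After 5 (propagate distance d=31 (to screen)): x=-90011/5280 (≈-17.0475) theta=193/3168 (≈0.0609)
Rounded to 4 decimal places: x = -17.0475

Answer: -17.0475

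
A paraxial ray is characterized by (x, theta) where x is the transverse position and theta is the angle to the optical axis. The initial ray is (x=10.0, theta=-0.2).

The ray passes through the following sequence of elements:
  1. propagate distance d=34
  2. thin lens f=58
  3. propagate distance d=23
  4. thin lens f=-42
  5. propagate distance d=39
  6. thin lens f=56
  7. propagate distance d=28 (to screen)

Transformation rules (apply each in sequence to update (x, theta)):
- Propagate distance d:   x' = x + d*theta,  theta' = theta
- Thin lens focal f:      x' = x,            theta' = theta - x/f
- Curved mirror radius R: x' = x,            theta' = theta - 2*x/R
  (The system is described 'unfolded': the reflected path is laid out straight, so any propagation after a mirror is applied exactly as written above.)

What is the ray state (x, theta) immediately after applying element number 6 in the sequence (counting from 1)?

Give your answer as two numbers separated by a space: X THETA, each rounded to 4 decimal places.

Initial: x=10.0000 theta=-0.2000
After 1 (propagate distance d=34): x=3.2000 theta=-0.2000
After 2 (thin lens f=58): x=3.2000 theta=-37/145 (≈-0.2552)
After 3 (propagate distance d=23): x=-387/145 (≈-2.6690) theta=-37/145 (≈-0.2552)
After 4 (thin lens f=-42): x=-387/145 (≈-2.6690) theta=-647/2030 (≈-0.3187)
After 5 (propagate distance d=39): x=-30651/2030 (≈-15.0990) theta=-647/2030 (≈-0.3187)
After 6 (thin lens f=56): x=-30651/2030 (≈-15.0990) theta=-5581/113680 (≈-0.0491)
Rounded to 4 decimal places: x = -15.0990, theta = -0.0491

Answer: -15.0990 -0.0491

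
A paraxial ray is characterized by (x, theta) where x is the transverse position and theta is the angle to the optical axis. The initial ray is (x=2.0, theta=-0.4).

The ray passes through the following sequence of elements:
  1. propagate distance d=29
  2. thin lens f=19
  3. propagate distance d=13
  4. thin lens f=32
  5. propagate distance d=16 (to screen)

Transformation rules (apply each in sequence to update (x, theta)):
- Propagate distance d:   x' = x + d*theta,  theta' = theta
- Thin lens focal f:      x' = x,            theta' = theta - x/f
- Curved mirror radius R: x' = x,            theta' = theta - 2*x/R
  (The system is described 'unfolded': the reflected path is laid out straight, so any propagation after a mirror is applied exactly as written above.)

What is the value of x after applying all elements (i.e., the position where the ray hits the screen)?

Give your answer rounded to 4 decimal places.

Answer: -2.4316

Derivation:
Initial: x=2.0000 theta=-0.4000
After 1 (propagate distance d=29): x=-9.6000 theta=-0.4000
After 2 (thin lens f=19): x=-9.6000 theta=2/19 (≈0.1053)
After 3 (propagate distance d=13): x=-782/95 (≈-8.2316) theta=2/19 (≈0.1053)
After 4 (thin lens f=32): x=-782/95 (≈-8.2316) theta=0.3625
After 5 (propagate distance d=16 (to screen)): x=-231/95 (≈-2.4316) theta=0.3625
Rounded to 4 decimal places: x = -2.4316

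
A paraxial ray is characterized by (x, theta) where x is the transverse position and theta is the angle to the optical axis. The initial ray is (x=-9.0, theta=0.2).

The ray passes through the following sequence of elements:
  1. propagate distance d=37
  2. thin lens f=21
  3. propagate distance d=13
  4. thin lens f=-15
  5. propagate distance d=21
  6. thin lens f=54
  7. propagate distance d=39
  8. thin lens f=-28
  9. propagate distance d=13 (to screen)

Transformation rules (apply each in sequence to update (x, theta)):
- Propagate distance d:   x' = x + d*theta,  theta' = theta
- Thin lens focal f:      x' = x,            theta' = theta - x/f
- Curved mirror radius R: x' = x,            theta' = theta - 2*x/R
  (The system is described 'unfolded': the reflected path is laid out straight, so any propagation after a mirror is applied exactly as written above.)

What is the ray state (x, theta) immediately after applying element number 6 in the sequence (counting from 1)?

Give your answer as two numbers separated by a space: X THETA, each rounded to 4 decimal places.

Answer: 10.5771 0.2130

Derivation:
Initial: x=-9.0000 theta=0.2000
After 1 (propagate distance d=37): x=-1.6000 theta=0.2000
After 2 (thin lens f=21): x=-1.6000 theta=29/105 (≈0.2762)
After 3 (propagate distance d=13): x=209/105 (≈1.9905) theta=29/105 (≈0.2762)
After 4 (thin lens f=-15): x=209/105 (≈1.9905) theta=92/225 (≈0.4089)
After 5 (propagate distance d=21): x=1851/175 (≈10.5771) theta=92/225 (≈0.4089)
After 6 (thin lens f=54): x=1851/175 (≈10.5771) theta=671/3150 (≈0.2130)
Rounded to 4 decimal places: x = 10.5771, theta = 0.2130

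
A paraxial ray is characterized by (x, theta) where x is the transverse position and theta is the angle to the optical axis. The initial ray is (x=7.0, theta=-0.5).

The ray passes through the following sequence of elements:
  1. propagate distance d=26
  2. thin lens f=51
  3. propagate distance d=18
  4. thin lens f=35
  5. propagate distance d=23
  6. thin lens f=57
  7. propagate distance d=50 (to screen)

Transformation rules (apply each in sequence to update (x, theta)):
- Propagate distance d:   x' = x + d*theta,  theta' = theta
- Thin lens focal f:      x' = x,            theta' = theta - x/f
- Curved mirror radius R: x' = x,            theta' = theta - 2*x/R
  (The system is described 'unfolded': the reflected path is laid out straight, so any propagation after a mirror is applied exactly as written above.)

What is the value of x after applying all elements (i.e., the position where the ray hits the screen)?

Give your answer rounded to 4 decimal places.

Answer: -2.3367

Derivation:
Initial: x=7.0000 theta=-0.5000
After 1 (propagate distance d=26): x=-6.0000 theta=-0.5000
After 2 (thin lens f=51): x=-6.0000 theta=-13/34 (≈-0.3824)
After 3 (propagate distance d=18): x=-219/17 (≈-12.8824) theta=-13/34 (≈-0.3824)
After 4 (thin lens f=35): x=-219/17 (≈-12.8824) theta=-1/70 (≈-0.0143)
After 5 (propagate distance d=23): x=-15721/1190 (≈-13.2109) theta=-1/70 (≈-0.0143)
After 6 (thin lens f=57): x=-15721/1190 (≈-13.2109) theta=7376/33915 (≈0.2175)
After 7 (propagate distance d=50 (to screen)): x=-158497/67830 (≈-2.3367) theta=7376/33915 (≈0.2175)
Rounded to 4 decimal places: x = -2.3367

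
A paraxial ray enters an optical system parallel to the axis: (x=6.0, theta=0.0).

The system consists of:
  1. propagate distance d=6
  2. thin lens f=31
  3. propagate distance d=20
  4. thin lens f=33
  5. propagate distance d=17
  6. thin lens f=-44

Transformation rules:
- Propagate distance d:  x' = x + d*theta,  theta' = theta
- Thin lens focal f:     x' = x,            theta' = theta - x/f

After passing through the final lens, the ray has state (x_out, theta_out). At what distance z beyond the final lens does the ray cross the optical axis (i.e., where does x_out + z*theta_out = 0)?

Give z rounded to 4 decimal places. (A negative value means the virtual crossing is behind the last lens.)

Answer: -7.2986

Derivation:
Initial: x=6.0000 theta=0.0000
After 1 (propagate distance d=6): x=6.0000 theta=0.0000
After 2 (thin lens f=31): x=6.0000 theta=-6/31 (≈-0.1935)
After 3 (propagate distance d=20): x=66/31 (≈2.1290) theta=-6/31 (≈-0.1935)
After 4 (thin lens f=33): x=66/31 (≈2.1290) theta=-8/31 (≈-0.2581)
After 5 (propagate distance d=17): x=-70/31 (≈-2.2581) theta=-8/31 (≈-0.2581)
After 6 (thin lens f=-44): x=-70/31 (≈-2.2581) theta=-211/682 (≈-0.3094)
z_focus = -x_out/theta_out = -(-70/31)/(-211/682) = -1540/211 ≈ -7.2986
Rounded to 4 decimal places: z = -7.2986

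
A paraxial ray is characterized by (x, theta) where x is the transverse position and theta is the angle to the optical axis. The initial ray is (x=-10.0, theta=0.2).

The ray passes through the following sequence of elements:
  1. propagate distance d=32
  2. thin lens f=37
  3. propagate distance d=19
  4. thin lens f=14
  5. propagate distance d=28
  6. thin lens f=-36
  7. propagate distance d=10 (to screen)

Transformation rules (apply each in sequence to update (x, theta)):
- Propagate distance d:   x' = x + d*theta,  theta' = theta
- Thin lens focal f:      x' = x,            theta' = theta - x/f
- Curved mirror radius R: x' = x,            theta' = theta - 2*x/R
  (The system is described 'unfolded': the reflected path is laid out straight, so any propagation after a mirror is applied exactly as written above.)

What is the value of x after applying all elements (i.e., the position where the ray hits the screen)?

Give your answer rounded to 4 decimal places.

Initial: x=-10.0000 theta=0.2000
After 1 (propagate distance d=32): x=-3.6000 theta=0.2000
After 2 (thin lens f=37): x=-3.6000 theta=11/37 (≈0.2973)
After 3 (propagate distance d=19): x=379/185 (≈2.0486) theta=11/37 (≈0.2973)
After 4 (thin lens f=14): x=379/185 (≈2.0486) theta=391/2590 (≈0.1510)
After 5 (propagate distance d=28): x=1161/185 (≈6.2757) theta=391/2590 (≈0.1510)
After 6 (thin lens f=-36): x=1161/185 (≈6.2757) theta=337/1036 (≈0.3253)
After 7 (propagate distance d=10 (to screen)): x=667/70 (≈9.5286) theta=337/1036 (≈0.3253)
Rounded to 4 decimal places: x = 9.5286

Answer: 9.5286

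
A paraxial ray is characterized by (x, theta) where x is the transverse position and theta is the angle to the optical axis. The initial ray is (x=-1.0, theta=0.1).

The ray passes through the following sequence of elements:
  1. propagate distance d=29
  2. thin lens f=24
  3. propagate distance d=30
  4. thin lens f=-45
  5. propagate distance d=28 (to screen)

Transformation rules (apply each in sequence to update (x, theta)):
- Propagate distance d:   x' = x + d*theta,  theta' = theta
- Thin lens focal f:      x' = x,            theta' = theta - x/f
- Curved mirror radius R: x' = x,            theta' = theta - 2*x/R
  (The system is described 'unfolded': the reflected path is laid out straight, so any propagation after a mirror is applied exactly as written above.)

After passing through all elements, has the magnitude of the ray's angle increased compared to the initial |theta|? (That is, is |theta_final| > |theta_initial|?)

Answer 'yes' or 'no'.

Initial: x=-1.0000 theta=0.1000
After 1 (propagate distance d=29): x=1.9000 theta=0.1000
After 2 (thin lens f=24): x=1.9000 theta=1/48 (≈0.0208)
After 3 (propagate distance d=30): x=2.5250 theta=1/48 (≈0.0208)
After 4 (thin lens f=-45): x=2.5250 theta=277/3600 (≈0.0769)
After 5 (propagate distance d=28 (to screen)): x=8423/1800 (≈4.6794) theta=277/3600 (≈0.0769)
|theta_initial|=0.1000 |theta_final|=277/3600 (≈0.0769) -> not increased

Answer: no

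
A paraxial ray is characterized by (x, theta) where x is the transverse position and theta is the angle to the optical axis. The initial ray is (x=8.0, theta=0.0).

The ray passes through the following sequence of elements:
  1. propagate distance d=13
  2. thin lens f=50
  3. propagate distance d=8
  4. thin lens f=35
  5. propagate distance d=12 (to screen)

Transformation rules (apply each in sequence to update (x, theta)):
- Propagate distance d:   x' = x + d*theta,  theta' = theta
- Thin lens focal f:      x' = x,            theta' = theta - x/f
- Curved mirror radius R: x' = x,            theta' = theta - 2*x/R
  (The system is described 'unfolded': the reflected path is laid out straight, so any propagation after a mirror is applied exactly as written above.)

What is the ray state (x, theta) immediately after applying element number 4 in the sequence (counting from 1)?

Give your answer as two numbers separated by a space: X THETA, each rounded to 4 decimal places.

Answer: 6.7200 -0.3520

Derivation:
Initial: x=8.0000 theta=0.0000
After 1 (propagate distance d=13): x=8.0000 theta=0.0000
After 2 (thin lens f=50): x=8.0000 theta=-0.1600
After 3 (propagate distance d=8): x=6.7200 theta=-0.1600
After 4 (thin lens f=35): x=6.7200 theta=-0.3520
Rounded to 4 decimal places: x = 6.7200, theta = -0.3520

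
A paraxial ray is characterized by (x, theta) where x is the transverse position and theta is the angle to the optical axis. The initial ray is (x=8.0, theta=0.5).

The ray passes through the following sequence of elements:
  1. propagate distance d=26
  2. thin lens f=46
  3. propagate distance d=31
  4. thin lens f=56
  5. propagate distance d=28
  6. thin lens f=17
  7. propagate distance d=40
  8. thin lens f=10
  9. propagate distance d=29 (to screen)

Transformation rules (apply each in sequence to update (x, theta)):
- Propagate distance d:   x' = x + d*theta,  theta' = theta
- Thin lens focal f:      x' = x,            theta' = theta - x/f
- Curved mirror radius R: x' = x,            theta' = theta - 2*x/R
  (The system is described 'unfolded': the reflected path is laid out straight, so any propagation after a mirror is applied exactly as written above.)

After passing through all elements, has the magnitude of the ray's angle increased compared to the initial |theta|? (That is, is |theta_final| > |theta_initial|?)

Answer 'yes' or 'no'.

Answer: yes

Derivation:
Initial: x=8.0000 theta=0.5000
After 1 (propagate distance d=26): x=21.0000 theta=0.5000
After 2 (thin lens f=46): x=21.0000 theta=1/23 (≈0.0435)
After 3 (propagate distance d=31): x=514/23 (≈22.3478) theta=1/23 (≈0.0435)
After 4 (thin lens f=56): x=514/23 (≈22.3478) theta=-229/644 (≈-0.3556)
After 5 (propagate distance d=28): x=285/23 (≈12.3913) theta=-229/644 (≈-0.3556)
After 6 (thin lens f=17): x=285/23 (≈12.3913) theta=-11873/10948 (≈-1.0845)
After 7 (propagate distance d=40): x=-84815/2737 (≈-30.9883) theta=-11873/10948 (≈-1.0845)
After 8 (thin lens f=10): x=-84815/2737 (≈-30.9883) theta=22053/10948 (≈2.0143)
After 9 (propagate distance d=29 (to screen)): x=300277/10948 (≈27.4276) theta=22053/10948 (≈2.0143)
|theta_initial|=0.5000 |theta_final|=22053/10948 (≈2.0143) -> increased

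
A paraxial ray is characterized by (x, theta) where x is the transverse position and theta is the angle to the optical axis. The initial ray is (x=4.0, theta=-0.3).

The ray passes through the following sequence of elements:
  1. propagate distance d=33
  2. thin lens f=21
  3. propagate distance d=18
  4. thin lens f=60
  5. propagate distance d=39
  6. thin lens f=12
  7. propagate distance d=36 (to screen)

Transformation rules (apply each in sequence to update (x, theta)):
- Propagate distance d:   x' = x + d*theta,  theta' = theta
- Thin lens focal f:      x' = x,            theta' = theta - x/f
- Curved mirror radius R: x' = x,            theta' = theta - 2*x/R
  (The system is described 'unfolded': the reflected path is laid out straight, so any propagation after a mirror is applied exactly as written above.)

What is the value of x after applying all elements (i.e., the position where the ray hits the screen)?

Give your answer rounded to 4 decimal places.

Initial: x=4.0000 theta=-0.3000
After 1 (propagate distance d=33): x=-5.9000 theta=-0.3000
After 2 (thin lens f=21): x=-5.9000 theta=-2/105 (≈-0.0190)
After 3 (propagate distance d=18): x=-437/70 (≈-6.2429) theta=-2/105 (≈-0.0190)
After 4 (thin lens f=60): x=-437/70 (≈-6.2429) theta=0.0850
After 5 (propagate distance d=39): x=-4099/1400 (≈-2.9279) theta=0.0850
After 6 (thin lens f=12): x=-4099/1400 (≈-2.9279) theta=5527/16800 (≈0.3290)
After 7 (propagate distance d=36 (to screen)): x=6241/700 (≈8.9157) theta=5527/16800 (≈0.3290)
Rounded to 4 decimal places: x = 8.9157

Answer: 8.9157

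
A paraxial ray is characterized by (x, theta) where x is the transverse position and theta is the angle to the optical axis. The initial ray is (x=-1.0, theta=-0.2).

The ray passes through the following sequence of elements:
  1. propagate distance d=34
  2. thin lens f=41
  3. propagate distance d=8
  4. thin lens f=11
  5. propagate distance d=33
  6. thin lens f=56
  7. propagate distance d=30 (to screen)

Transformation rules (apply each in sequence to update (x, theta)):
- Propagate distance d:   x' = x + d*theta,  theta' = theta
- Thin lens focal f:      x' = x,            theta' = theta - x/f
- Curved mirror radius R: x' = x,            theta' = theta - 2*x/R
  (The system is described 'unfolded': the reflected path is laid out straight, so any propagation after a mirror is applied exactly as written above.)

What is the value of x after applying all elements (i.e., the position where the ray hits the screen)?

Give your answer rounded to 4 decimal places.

Initial: x=-1.0000 theta=-0.2000
After 1 (propagate distance d=34): x=-7.8000 theta=-0.2000
After 2 (thin lens f=41): x=-7.8000 theta=-2/205 (≈-0.0098)
After 3 (propagate distance d=8): x=-323/41 (≈-7.8780) theta=-2/205 (≈-0.0098)
After 4 (thin lens f=11): x=-323/41 (≈-7.8780) theta=1593/2255 (≈0.7064)
After 5 (propagate distance d=33): x=3164/205 (≈15.4341) theta=1593/2255 (≈0.7064)
After 6 (thin lens f=56): x=3164/205 (≈15.4341) theta=1943/4510 (≈0.4308)
After 7 (propagate distance d=30 (to screen)): x=63949/2255 (≈28.3588) theta=1943/4510 (≈0.4308)
Rounded to 4 decimal places: x = 28.3588

Answer: 28.3588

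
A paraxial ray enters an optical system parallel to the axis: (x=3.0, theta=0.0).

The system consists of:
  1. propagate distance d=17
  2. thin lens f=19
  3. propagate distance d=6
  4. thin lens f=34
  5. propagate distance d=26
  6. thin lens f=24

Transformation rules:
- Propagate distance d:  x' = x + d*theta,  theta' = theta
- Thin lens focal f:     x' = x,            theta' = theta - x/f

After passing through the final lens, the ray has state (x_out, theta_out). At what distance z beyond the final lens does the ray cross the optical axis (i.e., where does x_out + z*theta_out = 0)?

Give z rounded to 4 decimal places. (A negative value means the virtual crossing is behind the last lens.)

Answer: -53.7931

Derivation:
Initial: x=3.0000 theta=0.0000
After 1 (propagate distance d=17): x=3.0000 theta=0.0000
After 2 (thin lens f=19): x=3.0000 theta=-3/19 (≈-0.1579)
After 3 (propagate distance d=6): x=39/19 (≈2.0526) theta=-3/19 (≈-0.1579)
After 4 (thin lens f=34): x=39/19 (≈2.0526) theta=-141/646 (≈-0.2183)
After 5 (propagate distance d=26): x=-1170/323 (≈-3.6223) theta=-141/646 (≈-0.2183)
After 6 (thin lens f=24): x=-1170/323 (≈-3.6223) theta=-87/1292 (≈-0.0673)
z_focus = -x_out/theta_out = -(-1170/323)/(-87/1292) = -1560/29 ≈ -53.7931
Rounded to 4 decimal places: z = -53.7931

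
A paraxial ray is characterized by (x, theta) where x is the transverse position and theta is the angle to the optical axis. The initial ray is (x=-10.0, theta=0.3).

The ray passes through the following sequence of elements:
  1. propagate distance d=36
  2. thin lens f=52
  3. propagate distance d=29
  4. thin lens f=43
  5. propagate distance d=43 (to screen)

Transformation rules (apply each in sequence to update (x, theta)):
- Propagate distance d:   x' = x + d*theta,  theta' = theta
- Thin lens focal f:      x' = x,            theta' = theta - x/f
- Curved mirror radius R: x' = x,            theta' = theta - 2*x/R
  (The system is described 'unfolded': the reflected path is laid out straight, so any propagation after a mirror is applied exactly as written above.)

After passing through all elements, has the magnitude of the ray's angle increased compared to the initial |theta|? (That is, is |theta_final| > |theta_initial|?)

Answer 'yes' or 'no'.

Answer: no

Derivation:
Initial: x=-10.0000 theta=0.3000
After 1 (propagate distance d=36): x=0.8000 theta=0.3000
After 2 (thin lens f=52): x=0.8000 theta=37/130 (≈0.2846)
After 3 (propagate distance d=29): x=1177/130 (≈9.0538) theta=37/130 (≈0.2846)
After 4 (thin lens f=43): x=1177/130 (≈9.0538) theta=207/2795 (≈0.0741)
After 5 (propagate distance d=43 (to screen)): x=1591/130 (≈12.2385) theta=207/2795 (≈0.0741)
|theta_initial|=0.3000 |theta_final|=207/2795 (≈0.0741) -> not increased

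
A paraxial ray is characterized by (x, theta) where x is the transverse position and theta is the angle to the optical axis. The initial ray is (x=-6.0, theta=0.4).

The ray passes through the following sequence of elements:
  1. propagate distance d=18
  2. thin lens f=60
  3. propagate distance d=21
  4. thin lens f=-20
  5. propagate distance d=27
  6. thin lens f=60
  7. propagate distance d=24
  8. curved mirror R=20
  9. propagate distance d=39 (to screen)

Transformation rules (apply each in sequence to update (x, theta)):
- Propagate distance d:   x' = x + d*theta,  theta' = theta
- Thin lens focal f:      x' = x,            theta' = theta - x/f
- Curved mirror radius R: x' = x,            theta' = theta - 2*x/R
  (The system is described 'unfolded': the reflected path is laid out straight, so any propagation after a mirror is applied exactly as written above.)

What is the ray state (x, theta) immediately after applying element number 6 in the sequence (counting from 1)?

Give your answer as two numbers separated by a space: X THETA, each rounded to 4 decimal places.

Initial: x=-6.0000 theta=0.4000
After 1 (propagate distance d=18): x=1.2000 theta=0.4000
After 2 (thin lens f=60): x=1.2000 theta=0.3800
After 3 (propagate distance d=21): x=9.1800 theta=0.3800
After 4 (thin lens f=-20): x=9.1800 theta=0.8390
After 5 (propagate distance d=27): x=31.8330 theta=0.8390
After 6 (thin lens f=60): x=31.8330 theta=6169/20000 (≈0.3085)
Rounded to 4 decimal places: x = 31.8330, theta = 0.3085

Answer: 31.8330 0.3085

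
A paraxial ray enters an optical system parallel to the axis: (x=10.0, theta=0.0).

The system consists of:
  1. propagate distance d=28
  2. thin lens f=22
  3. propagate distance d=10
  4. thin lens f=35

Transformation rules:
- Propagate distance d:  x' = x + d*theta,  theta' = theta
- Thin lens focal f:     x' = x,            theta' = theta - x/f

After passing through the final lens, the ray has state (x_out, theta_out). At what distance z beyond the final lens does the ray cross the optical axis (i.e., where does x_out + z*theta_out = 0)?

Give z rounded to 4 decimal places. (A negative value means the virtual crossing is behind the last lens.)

Initial: x=10.0000 theta=0.0000
After 1 (propagate distance d=28): x=10.0000 theta=0.0000
After 2 (thin lens f=22): x=10.0000 theta=-5/11 (≈-0.4545)
After 3 (propagate distance d=10): x=60/11 (≈5.4545) theta=-5/11 (≈-0.4545)
After 4 (thin lens f=35): x=60/11 (≈5.4545) theta=-47/77 (≈-0.6104)
z_focus = -x_out/theta_out = -(60/11)/(-47/77) = 420/47 ≈ 8.9362
Rounded to 4 decimal places: z = 8.9362

Answer: 8.9362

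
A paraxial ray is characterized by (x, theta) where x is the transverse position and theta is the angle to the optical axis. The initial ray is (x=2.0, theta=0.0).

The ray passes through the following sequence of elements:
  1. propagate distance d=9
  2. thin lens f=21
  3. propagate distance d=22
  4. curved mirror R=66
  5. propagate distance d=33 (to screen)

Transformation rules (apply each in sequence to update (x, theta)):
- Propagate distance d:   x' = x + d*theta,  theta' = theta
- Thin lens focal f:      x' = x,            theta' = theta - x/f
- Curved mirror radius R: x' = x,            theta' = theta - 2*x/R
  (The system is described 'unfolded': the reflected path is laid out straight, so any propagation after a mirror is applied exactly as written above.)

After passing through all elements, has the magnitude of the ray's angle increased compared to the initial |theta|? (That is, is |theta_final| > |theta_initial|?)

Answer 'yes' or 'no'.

Initial: x=2.0000 theta=0.0000
After 1 (propagate distance d=9): x=2.0000 theta=0.0000
After 2 (thin lens f=21): x=2.0000 theta=-2/21 (≈-0.0952)
After 3 (propagate distance d=22): x=-2/21 (≈-0.0952) theta=-2/21 (≈-0.0952)
After 4 (curved mirror R=66): x=-2/21 (≈-0.0952) theta=-64/693 (≈-0.0924)
After 5 (propagate distance d=33 (to screen)): x=-22/7 (≈-3.1429) theta=-64/693 (≈-0.0924)
|theta_initial|=0.0000 |theta_final|=64/693 (≈0.0924) -> increased

Answer: yes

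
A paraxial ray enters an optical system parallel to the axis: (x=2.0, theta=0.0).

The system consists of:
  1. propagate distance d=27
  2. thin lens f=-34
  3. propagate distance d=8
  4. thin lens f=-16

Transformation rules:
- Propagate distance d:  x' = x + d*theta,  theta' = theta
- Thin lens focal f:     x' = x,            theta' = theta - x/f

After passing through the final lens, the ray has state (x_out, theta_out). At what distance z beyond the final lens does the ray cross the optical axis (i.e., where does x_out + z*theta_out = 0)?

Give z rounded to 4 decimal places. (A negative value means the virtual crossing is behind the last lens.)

Initial: x=2.0000 theta=0.0000
After 1 (propagate distance d=27): x=2.0000 theta=0.0000
After 2 (thin lens f=-34): x=2.0000 theta=1/17 (≈0.0588)
After 3 (propagate distance d=8): x=42/17 (≈2.4706) theta=1/17 (≈0.0588)
After 4 (thin lens f=-16): x=42/17 (≈2.4706) theta=29/136 (≈0.2132)
z_focus = -x_out/theta_out = -(42/17)/(29/136) = -336/29 ≈ -11.5862
Rounded to 4 decimal places: z = -11.5862

Answer: -11.5862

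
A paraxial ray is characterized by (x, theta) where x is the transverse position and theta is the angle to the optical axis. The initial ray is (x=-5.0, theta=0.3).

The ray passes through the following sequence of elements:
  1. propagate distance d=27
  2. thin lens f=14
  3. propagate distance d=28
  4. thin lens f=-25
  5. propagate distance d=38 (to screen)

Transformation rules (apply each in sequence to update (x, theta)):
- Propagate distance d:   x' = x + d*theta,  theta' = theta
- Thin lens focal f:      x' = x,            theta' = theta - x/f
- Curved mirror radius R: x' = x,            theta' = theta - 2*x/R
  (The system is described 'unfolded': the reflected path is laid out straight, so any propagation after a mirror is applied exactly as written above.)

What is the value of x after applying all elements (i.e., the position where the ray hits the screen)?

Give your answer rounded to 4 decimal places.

Answer: 16.3417

Derivation:
Initial: x=-5.0000 theta=0.3000
After 1 (propagate distance d=27): x=3.1000 theta=0.3000
After 2 (thin lens f=14): x=3.1000 theta=11/140 (≈0.0786)
After 3 (propagate distance d=28): x=5.3000 theta=11/140 (≈0.0786)
After 4 (thin lens f=-25): x=5.3000 theta=1017/3500 (≈0.2906)
After 5 (propagate distance d=38 (to screen)): x=14299/875 (≈16.3417) theta=1017/3500 (≈0.2906)
Rounded to 4 decimal places: x = 16.3417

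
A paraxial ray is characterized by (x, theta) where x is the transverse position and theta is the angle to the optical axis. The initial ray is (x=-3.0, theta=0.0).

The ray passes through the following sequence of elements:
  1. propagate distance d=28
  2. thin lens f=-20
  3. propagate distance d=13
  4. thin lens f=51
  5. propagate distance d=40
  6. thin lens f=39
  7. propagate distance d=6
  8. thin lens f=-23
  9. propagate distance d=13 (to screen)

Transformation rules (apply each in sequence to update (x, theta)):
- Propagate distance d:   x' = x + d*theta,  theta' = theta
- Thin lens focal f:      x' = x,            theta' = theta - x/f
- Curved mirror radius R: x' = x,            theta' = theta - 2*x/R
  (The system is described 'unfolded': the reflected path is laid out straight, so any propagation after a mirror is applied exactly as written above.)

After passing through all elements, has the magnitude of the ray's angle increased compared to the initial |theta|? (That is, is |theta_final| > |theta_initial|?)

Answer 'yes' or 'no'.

Answer: yes

Derivation:
Initial: x=-3.0000 theta=0.0000
After 1 (propagate distance d=28): x=-3.0000 theta=0.0000
After 2 (thin lens f=-20): x=-3.0000 theta=-0.1500
After 3 (propagate distance d=13): x=-4.9500 theta=-0.1500
After 4 (thin lens f=51): x=-4.9500 theta=-9/170 (≈-0.0529)
After 5 (propagate distance d=40): x=-2403/340 (≈-7.0676) theta=-9/170 (≈-0.0529)
After 6 (thin lens f=39): x=-2403/340 (≈-7.0676) theta=567/4420 (≈0.1283)
After 7 (propagate distance d=6): x=-27837/4420 (≈-6.2980) theta=567/4420 (≈0.1283)
After 8 (thin lens f=-23): x=-27837/4420 (≈-6.2980) theta=-3699/25415 (≈-0.1455)
After 9 (propagate distance d=13 (to screen)): x=-832599/101660 (≈-8.1900) theta=-3699/25415 (≈-0.1455)
|theta_initial|=0.0000 |theta_final|=3699/25415 (≈0.1455) -> increased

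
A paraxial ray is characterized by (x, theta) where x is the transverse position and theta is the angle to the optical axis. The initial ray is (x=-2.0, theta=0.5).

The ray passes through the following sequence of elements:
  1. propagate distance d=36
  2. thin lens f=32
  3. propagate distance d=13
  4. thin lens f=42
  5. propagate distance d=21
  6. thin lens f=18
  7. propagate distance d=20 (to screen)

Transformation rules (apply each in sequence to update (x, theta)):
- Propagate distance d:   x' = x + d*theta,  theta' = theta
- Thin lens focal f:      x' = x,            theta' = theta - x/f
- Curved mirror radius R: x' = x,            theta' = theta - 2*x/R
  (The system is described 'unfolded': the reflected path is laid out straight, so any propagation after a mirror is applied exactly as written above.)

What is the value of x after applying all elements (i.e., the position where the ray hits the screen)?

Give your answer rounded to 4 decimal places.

Initial: x=-2.0000 theta=0.5000
After 1 (propagate distance d=36): x=16.0000 theta=0.5000
After 2 (thin lens f=32): x=16.0000 theta=0.0000
After 3 (propagate distance d=13): x=16.0000 theta=0.0000
After 4 (thin lens f=42): x=16.0000 theta=-8/21 (≈-0.3810)
After 5 (propagate distance d=21): x=8.0000 theta=-8/21 (≈-0.3810)
After 6 (thin lens f=18): x=8.0000 theta=-52/63 (≈-0.8254)
After 7 (propagate distance d=20 (to screen)): x=-536/63 (≈-8.5079) theta=-52/63 (≈-0.8254)
Rounded to 4 decimal places: x = -8.5079

Answer: -8.5079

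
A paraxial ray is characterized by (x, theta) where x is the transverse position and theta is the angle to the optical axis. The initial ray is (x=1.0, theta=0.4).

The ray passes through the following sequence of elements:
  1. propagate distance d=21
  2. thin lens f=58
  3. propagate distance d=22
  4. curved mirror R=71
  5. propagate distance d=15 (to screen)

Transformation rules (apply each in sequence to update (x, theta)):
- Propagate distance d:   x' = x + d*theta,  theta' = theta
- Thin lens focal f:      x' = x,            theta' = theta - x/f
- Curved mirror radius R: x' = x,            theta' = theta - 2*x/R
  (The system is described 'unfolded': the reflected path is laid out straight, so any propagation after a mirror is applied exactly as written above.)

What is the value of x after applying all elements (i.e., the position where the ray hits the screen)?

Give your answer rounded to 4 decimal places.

Initial: x=1.0000 theta=0.4000
After 1 (propagate distance d=21): x=9.4000 theta=0.4000
After 2 (thin lens f=58): x=9.4000 theta=69/290 (≈0.2379)
After 3 (propagate distance d=22): x=2122/145 (≈14.6345) theta=69/290 (≈0.2379)
After 4 (curved mirror R=71): x=2122/145 (≈14.6345) theta=-3589/20590 (≈-0.1743)
After 5 (propagate distance d=15 (to screen)): x=247489/20590 (≈12.0199) theta=-3589/20590 (≈-0.1743)
Rounded to 4 decimal places: x = 12.0199

Answer: 12.0199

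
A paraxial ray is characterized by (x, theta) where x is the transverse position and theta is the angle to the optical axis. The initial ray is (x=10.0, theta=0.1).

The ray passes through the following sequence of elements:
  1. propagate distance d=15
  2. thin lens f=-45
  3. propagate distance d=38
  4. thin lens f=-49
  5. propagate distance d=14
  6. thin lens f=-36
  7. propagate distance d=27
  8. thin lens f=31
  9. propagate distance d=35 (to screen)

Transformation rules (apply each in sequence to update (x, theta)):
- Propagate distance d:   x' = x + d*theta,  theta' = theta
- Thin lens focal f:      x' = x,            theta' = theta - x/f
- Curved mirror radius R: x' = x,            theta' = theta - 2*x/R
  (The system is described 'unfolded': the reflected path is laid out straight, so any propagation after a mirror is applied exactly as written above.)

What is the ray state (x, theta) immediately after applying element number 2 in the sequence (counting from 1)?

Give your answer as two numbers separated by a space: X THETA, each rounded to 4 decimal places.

Answer: 11.5000 0.3556

Derivation:
Initial: x=10.0000 theta=0.1000
After 1 (propagate distance d=15): x=11.5000 theta=0.1000
After 2 (thin lens f=-45): x=11.5000 theta=16/45 (≈0.3556)
Rounded to 4 decimal places: x = 11.5000, theta = 0.3556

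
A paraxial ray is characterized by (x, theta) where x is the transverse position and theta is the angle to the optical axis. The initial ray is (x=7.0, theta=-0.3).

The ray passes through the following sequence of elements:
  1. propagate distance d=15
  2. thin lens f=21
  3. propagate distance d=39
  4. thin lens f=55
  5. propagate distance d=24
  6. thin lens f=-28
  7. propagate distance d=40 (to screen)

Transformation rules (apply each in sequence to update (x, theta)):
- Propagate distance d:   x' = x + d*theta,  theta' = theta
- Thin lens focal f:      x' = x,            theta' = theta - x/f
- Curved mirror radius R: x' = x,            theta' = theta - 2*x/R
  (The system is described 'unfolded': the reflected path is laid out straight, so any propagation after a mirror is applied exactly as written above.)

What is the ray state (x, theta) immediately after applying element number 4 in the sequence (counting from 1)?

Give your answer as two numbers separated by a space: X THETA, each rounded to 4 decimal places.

Initial: x=7.0000 theta=-0.3000
After 1 (propagate distance d=15): x=2.5000 theta=-0.3000
After 2 (thin lens f=21): x=2.5000 theta=-44/105 (≈-0.4190)
After 3 (propagate distance d=39): x=-969/70 (≈-13.8429) theta=-44/105 (≈-0.4190)
After 4 (thin lens f=55): x=-969/70 (≈-13.8429) theta=-1933/11550 (≈-0.1674)
Rounded to 4 decimal places: x = -13.8429, theta = -0.1674

Answer: -13.8429 -0.1674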